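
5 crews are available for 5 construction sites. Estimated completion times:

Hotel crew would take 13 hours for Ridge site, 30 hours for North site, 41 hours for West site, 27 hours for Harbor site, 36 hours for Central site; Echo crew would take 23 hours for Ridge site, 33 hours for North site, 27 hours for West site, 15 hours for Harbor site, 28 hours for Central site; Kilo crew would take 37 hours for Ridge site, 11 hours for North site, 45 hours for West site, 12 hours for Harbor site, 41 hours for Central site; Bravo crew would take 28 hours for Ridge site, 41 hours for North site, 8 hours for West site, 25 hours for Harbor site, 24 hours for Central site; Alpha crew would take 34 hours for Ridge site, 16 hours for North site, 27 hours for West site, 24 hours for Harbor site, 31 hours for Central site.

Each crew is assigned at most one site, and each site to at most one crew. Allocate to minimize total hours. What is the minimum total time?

This is the linear assignment problem.
Optimal: Hotel crew→Ridge site (13 hours), Echo crew→Central site (28 hours), Kilo crew→Harbor site (12 hours), Bravo crew→West site (8 hours), Alpha crew→North site (16 hours) — total 13+28+12+8+16 = 77 hours.
Column-greedy (each site in turn goes to its cheapest remaining crew) gives 78 hours, worse by 1.
Swapping Hotel crew↔Alpha crew (Hotel crew→North site 30 hours, Alpha crew→Ridge site 34 hours) adds 35.
Every other assignment is strictly worse.

Min total: 77 hours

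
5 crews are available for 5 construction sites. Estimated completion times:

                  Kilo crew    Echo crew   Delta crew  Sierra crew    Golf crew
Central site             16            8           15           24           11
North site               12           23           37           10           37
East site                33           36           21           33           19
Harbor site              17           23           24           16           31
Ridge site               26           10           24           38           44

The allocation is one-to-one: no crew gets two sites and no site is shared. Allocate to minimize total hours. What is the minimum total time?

Optimal: Kilo crew→Harbor site (17 hours), Echo crew→Ridge site (10 hours), Delta crew→East site (21 hours), Sierra crew→North site (10 hours), Golf crew→Central site (11 hours) — total 17+10+21+10+11 = 69 hours.
Min-entry greedy (repeatedly take the single cheapest remaining cell) gives 78 hours, worse by 9.
Swapping Sierra crew↔Echo crew (Sierra crew→Ridge site 38 hours, Echo crew→North site 23 hours) adds 41.

Minimum total: 69 hours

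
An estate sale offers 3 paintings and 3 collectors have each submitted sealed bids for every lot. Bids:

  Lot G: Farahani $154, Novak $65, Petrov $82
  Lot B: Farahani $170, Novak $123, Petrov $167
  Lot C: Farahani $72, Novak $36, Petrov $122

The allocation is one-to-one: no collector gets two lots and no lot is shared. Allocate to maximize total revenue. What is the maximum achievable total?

Treat this as an assignment problem: match each collector to one lot.
Optimal: Farahani→Lot G ($154), Novak→Lot B ($123), Petrov→Lot C ($122) — total 154+123+122 = $399.
Column-greedy (each lot in turn goes to its best remaining collector) gives $357, worse by 42.
Checked against all permutations: $399 is optimal.

Maximum total: $399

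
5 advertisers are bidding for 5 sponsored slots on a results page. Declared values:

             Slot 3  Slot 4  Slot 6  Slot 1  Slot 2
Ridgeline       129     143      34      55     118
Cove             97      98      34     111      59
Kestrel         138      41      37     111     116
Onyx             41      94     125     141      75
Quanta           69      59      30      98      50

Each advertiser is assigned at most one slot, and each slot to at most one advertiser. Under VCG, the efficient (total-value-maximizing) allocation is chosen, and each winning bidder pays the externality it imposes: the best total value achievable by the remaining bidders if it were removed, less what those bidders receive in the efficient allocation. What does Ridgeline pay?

Ridgeline pays $23.

Efficient allocation: Ridgeline→Slot 4 ($143), Cove→Slot 3 ($97), Kestrel→Slot 2 ($116), Onyx→Slot 6 ($125), Quanta→Slot 1 ($98); total welfare W = $579.
Ridgeline receives Slot 4 at value $143, so the others get W − 143 = $436.
Without Ridgeline: best allocation of the remaining 4 bidders over all 5 slots is Cove→Slot 4 ($98), Kestrel→Slot 3 ($138), Onyx→Slot 6 ($125), Quanta→Slot 1 ($98), total $459.
VCG payment = (others' best without Ridgeline) − (others' welfare with Ridgeline) = 459 − 436 = $23.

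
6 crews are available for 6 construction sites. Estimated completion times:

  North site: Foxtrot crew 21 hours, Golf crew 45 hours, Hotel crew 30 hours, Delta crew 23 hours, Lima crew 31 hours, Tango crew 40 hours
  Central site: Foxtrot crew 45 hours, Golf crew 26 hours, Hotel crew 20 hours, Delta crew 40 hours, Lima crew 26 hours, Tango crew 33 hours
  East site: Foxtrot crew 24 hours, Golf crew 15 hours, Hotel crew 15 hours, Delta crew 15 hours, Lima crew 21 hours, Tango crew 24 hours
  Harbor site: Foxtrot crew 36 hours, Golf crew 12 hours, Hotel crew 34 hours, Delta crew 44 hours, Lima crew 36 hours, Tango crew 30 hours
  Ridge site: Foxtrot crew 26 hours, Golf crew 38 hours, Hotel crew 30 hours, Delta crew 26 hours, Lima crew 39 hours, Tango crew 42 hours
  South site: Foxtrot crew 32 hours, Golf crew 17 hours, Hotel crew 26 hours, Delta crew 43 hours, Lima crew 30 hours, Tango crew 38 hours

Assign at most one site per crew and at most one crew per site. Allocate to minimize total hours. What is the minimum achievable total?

Min total: 133 hours

Optimal: Foxtrot crew→North site (21 hours), Golf crew→Harbor site (12 hours), Hotel crew→Central site (20 hours), Delta crew→Ridge site (26 hours), Lima crew→South site (30 hours), Tango crew→East site (24 hours) — total 21+12+20+26+30+24 = 133 hours.
Column-greedy (each site in turn goes to its cheapest remaining crew) gives 142 hours, worse by 9.
Next-best assignment: Foxtrot crew→North site, Golf crew→Harbor site, Hotel crew→South site, Delta crew→Ridge site, Lima crew→Central site, Tango crew→East site = 135 hours.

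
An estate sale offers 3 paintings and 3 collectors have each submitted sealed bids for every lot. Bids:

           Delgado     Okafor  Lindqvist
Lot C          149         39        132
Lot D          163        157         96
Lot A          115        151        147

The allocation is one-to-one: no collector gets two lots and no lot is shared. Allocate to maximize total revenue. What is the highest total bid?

Optimal: Delgado→Lot C ($149), Okafor→Lot D ($157), Lindqvist→Lot A ($147) — total 149+157+147 = $453.
Max-entry greedy (repeatedly take the single best remaining cell) gives $446, worse by 7.

Max total: $453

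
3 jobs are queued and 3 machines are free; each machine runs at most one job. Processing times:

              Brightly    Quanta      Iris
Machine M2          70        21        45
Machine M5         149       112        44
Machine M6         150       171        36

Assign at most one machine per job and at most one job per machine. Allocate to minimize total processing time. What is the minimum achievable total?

Min total: 206 min

Treat this as an assignment problem: match each job to one machine.
Optimal: Brightly→Machine M5 (149 min), Quanta→Machine M2 (21 min), Iris→Machine M6 (36 min) — total 149+21+36 = 206 min.
Column-greedy (each machine in turn goes to its cheapest remaining job) gives 215 min, worse by 9.
Next-best assignment: Brightly→Machine M6, Quanta→Machine M2, Iris→Machine M5 = 215 min.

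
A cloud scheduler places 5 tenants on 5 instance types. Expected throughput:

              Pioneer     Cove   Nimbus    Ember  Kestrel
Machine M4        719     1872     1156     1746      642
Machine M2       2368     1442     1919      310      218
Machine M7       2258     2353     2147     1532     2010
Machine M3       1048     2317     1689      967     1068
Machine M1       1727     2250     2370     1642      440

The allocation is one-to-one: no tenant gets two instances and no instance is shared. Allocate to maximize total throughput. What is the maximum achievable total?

Treat this as an assignment problem: match each tenant to one instance.
Optimal: Pioneer→Machine M2 (2368 ops/s), Cove→Machine M3 (2317 ops/s), Nimbus→Machine M1 (2370 ops/s), Ember→Machine M4 (1746 ops/s), Kestrel→Machine M7 (2010 ops/s) — total 2368+2317+2370+1746+2010 = 10811 ops/s.

Maximum total: 10811 ops/s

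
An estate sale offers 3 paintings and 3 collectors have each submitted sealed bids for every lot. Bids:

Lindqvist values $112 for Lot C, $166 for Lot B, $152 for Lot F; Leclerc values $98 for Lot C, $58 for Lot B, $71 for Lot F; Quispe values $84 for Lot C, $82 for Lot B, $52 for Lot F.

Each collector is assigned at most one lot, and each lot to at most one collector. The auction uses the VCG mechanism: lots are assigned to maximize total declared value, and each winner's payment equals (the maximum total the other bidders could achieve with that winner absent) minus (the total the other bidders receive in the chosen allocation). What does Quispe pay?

Efficient allocation: Lindqvist→Lot F ($152), Leclerc→Lot C ($98), Quispe→Lot B ($82); total welfare W = $332.
Quispe receives Lot B at value $82, so the others get W − 82 = $250.
Without Quispe: best allocation of the remaining 2 bidders over all 3 lots is Lindqvist→Lot B ($166), Leclerc→Lot C ($98), total $264.
VCG payment = (others' best without Quispe) − (others' welfare with Quispe) = 264 − 250 = $14.

Quispe pays $14.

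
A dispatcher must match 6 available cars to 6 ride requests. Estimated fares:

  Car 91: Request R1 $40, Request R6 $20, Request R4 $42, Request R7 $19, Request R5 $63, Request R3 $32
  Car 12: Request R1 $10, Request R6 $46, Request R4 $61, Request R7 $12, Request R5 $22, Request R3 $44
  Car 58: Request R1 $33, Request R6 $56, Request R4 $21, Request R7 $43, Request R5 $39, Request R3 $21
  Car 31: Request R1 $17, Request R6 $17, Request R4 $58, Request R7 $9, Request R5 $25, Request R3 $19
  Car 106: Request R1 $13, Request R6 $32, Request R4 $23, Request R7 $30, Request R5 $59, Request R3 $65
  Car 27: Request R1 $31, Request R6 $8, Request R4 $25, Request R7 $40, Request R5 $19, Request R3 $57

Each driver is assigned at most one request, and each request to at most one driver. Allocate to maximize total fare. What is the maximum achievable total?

Optimal: Car 91→Request R5 ($63), Car 12→Request R6 ($46), Car 58→Request R7 ($43), Car 31→Request R4 ($58), Car 106→Request R3 ($65), Car 27→Request R1 ($31) — total 63+46+43+58+65+31 = $306.
Row-greedy (each driver in turn takes its best remaining request) gives $260, worse by 46.
Next-best assignment: Car 91→Request R5, Car 12→Request R6, Car 58→Request R1, Car 31→Request R4, Car 106→Request R3, Car 27→Request R7 = $305.
No other one-to-one assignment exceeds $306.

Max total: $306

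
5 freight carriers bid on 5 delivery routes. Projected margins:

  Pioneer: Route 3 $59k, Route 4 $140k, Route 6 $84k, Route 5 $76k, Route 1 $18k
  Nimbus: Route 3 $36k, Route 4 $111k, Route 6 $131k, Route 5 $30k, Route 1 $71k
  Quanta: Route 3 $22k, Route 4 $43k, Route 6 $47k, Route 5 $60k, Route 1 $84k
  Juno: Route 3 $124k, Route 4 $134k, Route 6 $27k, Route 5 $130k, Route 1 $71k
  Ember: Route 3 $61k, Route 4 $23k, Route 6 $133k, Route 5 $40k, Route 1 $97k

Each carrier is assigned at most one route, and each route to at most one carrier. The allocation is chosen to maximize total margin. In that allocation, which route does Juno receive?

Optimal: Pioneer→Route 4 ($140k), Nimbus→Route 6 ($131k), Quanta→Route 5 ($60k), Juno→Route 3 ($124k), Ember→Route 1 ($97k) — total 140+131+60+124+97 = $552k.
Row-greedy (each carrier in turn takes its best remaining route) gives $546k, worse by 6.
Next-best assignment: Pioneer→Route 4, Nimbus→Route 6, Quanta→Route 1, Juno→Route 5, Ember→Route 3 = $546k.
Swapping Juno↔Ember (Juno→Route 1 $71k, Ember→Route 3 $61k) loses 89.
Every other assignment is strictly worse.
Juno's own top route is Route 4 ($134k), but forcing Juno→Route 4 and reassigning the rest optimally gives only $486k — worse by 66.

Juno receives Route 3.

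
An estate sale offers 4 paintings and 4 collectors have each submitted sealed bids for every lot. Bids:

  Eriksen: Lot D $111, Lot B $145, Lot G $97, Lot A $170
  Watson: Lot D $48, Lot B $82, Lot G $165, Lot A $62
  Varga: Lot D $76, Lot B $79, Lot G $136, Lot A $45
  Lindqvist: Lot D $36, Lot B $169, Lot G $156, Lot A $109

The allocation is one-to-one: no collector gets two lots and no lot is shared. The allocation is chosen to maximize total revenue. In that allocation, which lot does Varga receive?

Treat this as an assignment problem: match each collector to one lot.
Optimal: Eriksen→Lot A ($170), Watson→Lot G ($165), Varga→Lot D ($76), Lindqvist→Lot B ($169) — total 170+165+76+169 = $580.
Next-best assignment: Eriksen→Lot A, Watson→Lot D, Varga→Lot G, Lindqvist→Lot B = $523.
Swapping Watson↔Eriksen (Watson→Lot A $62, Eriksen→Lot G $97) loses 176.
Varga's own top lot is Lot G ($136), but forcing Varga→Lot G and reassigning the rest optimally gives only $523 — worse by 57.

Varga receives Lot D.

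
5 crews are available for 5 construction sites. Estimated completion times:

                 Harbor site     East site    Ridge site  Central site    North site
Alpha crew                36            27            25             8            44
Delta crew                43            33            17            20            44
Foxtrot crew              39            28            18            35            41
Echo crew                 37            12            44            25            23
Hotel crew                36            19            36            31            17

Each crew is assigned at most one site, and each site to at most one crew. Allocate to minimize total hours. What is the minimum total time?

Optimal: Alpha crew→Central site (8 hours), Delta crew→Ridge site (17 hours), Foxtrot crew→Harbor site (39 hours), Echo crew→East site (12 hours), Hotel crew→North site (17 hours) — total 8+17+39+12+17 = 93 hours.
Column-greedy (each site in turn goes to its cheapest remaining crew) gives 137 hours, worse by 44.

Minimum total: 93 hours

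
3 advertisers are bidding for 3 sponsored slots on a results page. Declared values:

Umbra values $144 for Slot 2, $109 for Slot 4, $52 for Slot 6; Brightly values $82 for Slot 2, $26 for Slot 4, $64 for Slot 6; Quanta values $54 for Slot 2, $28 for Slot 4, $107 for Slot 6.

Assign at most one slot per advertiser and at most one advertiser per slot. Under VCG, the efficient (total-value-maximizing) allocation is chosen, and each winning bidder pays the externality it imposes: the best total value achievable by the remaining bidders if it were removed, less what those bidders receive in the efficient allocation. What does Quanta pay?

Quanta pays $17.

Efficient allocation: Umbra→Slot 4 ($109), Brightly→Slot 2 ($82), Quanta→Slot 6 ($107); total welfare W = $298.
Quanta receives Slot 6 at value $107, so the others get W − 107 = $191.
Without Quanta: best allocation of the remaining 2 bidders over all 3 slots is Umbra→Slot 2 ($144), Brightly→Slot 6 ($64), total $208.
VCG payment = (others' best without Quanta) − (others' welfare with Quanta) = 208 − 191 = $17.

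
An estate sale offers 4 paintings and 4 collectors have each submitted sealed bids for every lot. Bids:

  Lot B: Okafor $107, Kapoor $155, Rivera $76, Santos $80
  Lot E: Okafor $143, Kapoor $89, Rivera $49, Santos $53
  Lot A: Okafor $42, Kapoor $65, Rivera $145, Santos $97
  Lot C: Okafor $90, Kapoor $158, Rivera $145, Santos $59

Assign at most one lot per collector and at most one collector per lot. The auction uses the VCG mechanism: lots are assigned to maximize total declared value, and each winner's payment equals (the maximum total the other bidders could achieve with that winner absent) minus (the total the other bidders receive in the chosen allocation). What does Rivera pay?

Rivera pays $3.

Efficient allocation: Okafor→Lot E ($143), Kapoor→Lot B ($155), Rivera→Lot C ($145), Santos→Lot A ($97); total welfare W = $540.
Rivera receives Lot C at value $145, so the others get W − 145 = $395.
Without Rivera: best allocation of the remaining 3 bidders over all 4 lots is Okafor→Lot E ($143), Kapoor→Lot C ($158), Santos→Lot A ($97), total $398.
VCG payment = (others' best without Rivera) − (others' welfare with Rivera) = 398 − 395 = $3.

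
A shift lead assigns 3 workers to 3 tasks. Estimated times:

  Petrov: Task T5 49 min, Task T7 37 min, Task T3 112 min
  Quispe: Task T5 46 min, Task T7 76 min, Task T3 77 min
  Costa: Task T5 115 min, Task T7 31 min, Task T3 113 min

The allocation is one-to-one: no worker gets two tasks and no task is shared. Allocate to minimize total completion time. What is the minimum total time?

Optimal: Petrov→Task T5 (49 min), Quispe→Task T3 (77 min), Costa→Task T7 (31 min) — total 49+77+31 = 157 min.
Column-greedy (each task in turn goes to its cheapest remaining worker) gives 189 min, worse by 32.

Minimum total: 157 min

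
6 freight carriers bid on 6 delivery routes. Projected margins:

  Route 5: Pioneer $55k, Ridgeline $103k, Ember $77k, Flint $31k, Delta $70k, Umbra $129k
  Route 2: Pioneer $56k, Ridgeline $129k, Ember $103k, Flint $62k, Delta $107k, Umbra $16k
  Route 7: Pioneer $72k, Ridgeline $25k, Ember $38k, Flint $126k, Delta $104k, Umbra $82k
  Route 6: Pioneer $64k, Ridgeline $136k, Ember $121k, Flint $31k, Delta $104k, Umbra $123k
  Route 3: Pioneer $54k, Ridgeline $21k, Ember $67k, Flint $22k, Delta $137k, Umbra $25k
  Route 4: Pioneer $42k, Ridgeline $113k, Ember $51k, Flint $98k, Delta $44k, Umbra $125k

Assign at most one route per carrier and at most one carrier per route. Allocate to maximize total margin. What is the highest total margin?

Optimal: Pioneer→Route 5 ($55k), Ridgeline→Route 2 ($129k), Ember→Route 6 ($121k), Flint→Route 7 ($126k), Delta→Route 3 ($137k), Umbra→Route 4 ($125k) — total 55+129+121+126+137+125 = $693k.
Column-greedy (each route in turn goes to its best remaining carrier) gives $684k, worse by 9.
Next-best assignment: Pioneer→Route 7, Ridgeline→Route 2, Ember→Route 6, Flint→Route 4, Delta→Route 3, Umbra→Route 5 = $686k.

Max total: $693k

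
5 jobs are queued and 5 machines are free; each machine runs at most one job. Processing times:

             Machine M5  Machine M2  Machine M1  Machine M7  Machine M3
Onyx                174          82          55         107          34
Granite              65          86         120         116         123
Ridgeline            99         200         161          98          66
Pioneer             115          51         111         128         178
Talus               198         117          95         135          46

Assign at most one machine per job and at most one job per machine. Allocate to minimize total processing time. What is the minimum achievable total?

Min total: 315 min

Optimal: Onyx→Machine M1 (55 min), Granite→Machine M5 (65 min), Ridgeline→Machine M7 (98 min), Pioneer→Machine M2 (51 min), Talus→Machine M3 (46 min) — total 55+65+98+51+46 = 315 min.
Row-greedy (each job in turn takes its cheapest remaining machine) gives 343 min, worse by 28.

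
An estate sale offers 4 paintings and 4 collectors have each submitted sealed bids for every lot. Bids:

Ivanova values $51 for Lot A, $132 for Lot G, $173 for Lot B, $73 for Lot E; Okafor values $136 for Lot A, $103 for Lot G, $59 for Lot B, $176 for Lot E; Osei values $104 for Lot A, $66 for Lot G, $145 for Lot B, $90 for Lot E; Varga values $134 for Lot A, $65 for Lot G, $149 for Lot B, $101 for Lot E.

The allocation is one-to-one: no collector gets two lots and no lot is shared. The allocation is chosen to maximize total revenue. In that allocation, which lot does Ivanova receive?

Ivanova receives Lot G.

This is the linear assignment problem.
Optimal: Ivanova→Lot G ($132), Okafor→Lot E ($176), Osei→Lot B ($145), Varga→Lot A ($134) — total 132+176+145+134 = $587.
Max-entry greedy (repeatedly take the single best remaining cell) gives $549, worse by 38.
Next-best assignment: Ivanova→Lot G, Okafor→Lot E, Osei→Lot A, Varga→Lot B = $561.
No other one-to-one assignment exceeds $587.
Ivanova's own top lot is Lot B ($173), but forcing Ivanova→Lot B and reassigning the rest optimally gives only $549 — worse by 38.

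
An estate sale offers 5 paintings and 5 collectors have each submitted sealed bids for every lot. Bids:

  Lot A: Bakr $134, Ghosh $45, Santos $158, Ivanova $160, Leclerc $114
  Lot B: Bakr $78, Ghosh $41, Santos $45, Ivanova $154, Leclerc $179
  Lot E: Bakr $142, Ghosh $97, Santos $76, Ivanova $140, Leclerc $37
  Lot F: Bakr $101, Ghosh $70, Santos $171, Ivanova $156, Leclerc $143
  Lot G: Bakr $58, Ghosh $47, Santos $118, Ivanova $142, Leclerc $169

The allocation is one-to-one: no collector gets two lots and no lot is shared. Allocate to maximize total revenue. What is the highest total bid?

Maximum total: $725

This is the linear assignment problem.
Optimal: Bakr→Lot A ($134), Ghosh→Lot E ($97), Santos→Lot F ($171), Ivanova→Lot B ($154), Leclerc→Lot G ($169) — total 134+97+171+154+169 = $725.
Max-entry greedy (repeatedly take the single best remaining cell) gives $699, worse by 26.
Next-best assignment: Bakr→Lot A, Ghosh→Lot E, Santos→Lot F, Ivanova→Lot G, Leclerc→Lot B = $723.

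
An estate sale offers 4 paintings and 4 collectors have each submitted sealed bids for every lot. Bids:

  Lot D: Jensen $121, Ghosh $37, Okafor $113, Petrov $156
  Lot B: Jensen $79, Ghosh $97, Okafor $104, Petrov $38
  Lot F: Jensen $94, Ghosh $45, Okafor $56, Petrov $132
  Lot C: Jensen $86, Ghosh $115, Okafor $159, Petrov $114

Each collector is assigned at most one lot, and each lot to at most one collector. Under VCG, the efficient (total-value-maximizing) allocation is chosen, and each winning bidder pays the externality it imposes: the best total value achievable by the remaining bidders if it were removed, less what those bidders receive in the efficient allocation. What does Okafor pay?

Okafor pays $18.

Efficient allocation: Jensen→Lot D ($121), Ghosh→Lot B ($97), Okafor→Lot C ($159), Petrov→Lot F ($132); total welfare W = $509.
Okafor receives Lot C at value $159, so the others get W − 159 = $350.
Without Okafor: best allocation of the remaining 3 bidders over all 4 lots is Jensen→Lot D ($121), Ghosh→Lot C ($115), Petrov→Lot F ($132), total $368.
VCG payment = (others' best without Okafor) − (others' welfare with Okafor) = 368 − 350 = $18.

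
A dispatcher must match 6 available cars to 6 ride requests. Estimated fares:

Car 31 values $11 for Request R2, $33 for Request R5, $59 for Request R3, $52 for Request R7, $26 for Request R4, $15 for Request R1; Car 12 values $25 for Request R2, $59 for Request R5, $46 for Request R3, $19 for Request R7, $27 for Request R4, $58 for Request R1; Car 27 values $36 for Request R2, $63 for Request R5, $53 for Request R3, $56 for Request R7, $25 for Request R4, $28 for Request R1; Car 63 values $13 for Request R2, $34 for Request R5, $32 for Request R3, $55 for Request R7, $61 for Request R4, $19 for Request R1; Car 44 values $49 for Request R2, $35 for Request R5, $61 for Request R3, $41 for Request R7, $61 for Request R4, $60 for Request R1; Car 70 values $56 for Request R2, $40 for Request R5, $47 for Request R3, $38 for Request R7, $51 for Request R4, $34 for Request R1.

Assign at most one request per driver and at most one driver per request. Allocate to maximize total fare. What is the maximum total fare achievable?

Optimal: Car 31→Request R3 ($59), Car 12→Request R1 ($58), Car 27→Request R5 ($63), Car 63→Request R7 ($55), Car 44→Request R4 ($61), Car 70→Request R2 ($56) — total 59+58+63+55+61+56 = $352.
Row-greedy (each driver in turn takes its best remaining request) gives $351, worse by 1.
Swapping Car 44↔Car 63 (Car 44→Request R7 $41, Car 63→Request R4 $61) loses 14.
No other one-to-one assignment exceeds $352.

Max total: $352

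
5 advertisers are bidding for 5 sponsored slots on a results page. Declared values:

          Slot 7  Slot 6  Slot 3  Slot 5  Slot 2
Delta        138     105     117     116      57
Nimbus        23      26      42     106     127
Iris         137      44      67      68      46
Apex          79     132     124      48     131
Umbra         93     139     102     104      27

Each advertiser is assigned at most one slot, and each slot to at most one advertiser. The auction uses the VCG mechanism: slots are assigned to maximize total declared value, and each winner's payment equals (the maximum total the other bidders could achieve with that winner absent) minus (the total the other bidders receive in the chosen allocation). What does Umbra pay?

Efficient allocation: Delta→Slot 5 ($116), Nimbus→Slot 2 ($127), Iris→Slot 7 ($137), Apex→Slot 3 ($124), Umbra→Slot 6 ($139); total welfare W = $643.
Umbra receives Slot 6 at value $139, so the others get W − 139 = $504.
Without Umbra: best allocation of the remaining 4 bidders over all 5 slots is Delta→Slot 3 ($117), Nimbus→Slot 2 ($127), Iris→Slot 7 ($137), Apex→Slot 6 ($132), total $513.
VCG payment = (others' best without Umbra) − (others' welfare with Umbra) = 513 − 504 = $9.

Umbra pays $9.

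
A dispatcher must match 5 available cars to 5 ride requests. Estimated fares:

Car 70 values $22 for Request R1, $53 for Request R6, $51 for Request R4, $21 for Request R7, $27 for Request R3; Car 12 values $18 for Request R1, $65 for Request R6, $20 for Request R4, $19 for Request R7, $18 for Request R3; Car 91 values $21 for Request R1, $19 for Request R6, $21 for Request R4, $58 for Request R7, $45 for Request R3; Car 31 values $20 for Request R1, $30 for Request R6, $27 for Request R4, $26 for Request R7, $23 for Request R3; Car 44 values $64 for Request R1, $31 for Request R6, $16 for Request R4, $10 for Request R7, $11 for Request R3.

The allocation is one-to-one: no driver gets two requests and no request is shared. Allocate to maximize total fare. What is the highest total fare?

Maximum total: $261

This is the linear assignment problem.
Optimal: Car 70→Request R4 ($51), Car 12→Request R6 ($65), Car 91→Request R7 ($58), Car 31→Request R3 ($23), Car 44→Request R1 ($64) — total 51+65+58+23+64 = $261.
Row-greedy (each driver in turn takes its best remaining request) gives $218, worse by 43.
Next-best assignment: Car 70→Request R4, Car 12→Request R6, Car 91→Request R3, Car 31→Request R7, Car 44→Request R1 = $251.
Checked against all permutations: $261 is optimal.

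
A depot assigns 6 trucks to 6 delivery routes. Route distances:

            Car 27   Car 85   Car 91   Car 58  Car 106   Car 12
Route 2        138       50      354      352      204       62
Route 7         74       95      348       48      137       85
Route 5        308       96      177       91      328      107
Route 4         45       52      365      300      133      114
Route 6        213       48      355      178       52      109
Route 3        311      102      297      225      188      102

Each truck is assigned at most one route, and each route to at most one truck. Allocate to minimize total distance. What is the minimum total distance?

Treat this as an assignment problem: match each truck to one route.
Optimal: Car 27→Route 4 (45 km), Car 85→Route 2 (50 km), Car 91→Route 5 (177 km), Car 58→Route 7 (48 km), Car 106→Route 6 (52 km), Car 12→Route 3 (102 km) — total 45+50+177+48+52+102 = 474 km.
Min-entry greedy (repeatedly take the single cheapest remaining cell) gives 568 km, worse by 94.

Min total: 474 km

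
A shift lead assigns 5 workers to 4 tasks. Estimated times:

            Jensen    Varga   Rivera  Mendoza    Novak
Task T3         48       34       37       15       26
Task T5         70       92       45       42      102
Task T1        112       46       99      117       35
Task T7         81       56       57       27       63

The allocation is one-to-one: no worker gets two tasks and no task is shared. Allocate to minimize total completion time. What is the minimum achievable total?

Optimal: Varga→Task T3 (34 min), Rivera→Task T5 (45 min), Novak→Task T1 (35 min), Mendoza→Task T7 (27 min) — total 34+45+35+27 = 141 min.
Row-greedy (each worker in turn takes its cheapest remaining task) gives 166 min, worse by 25.
Swapping Novak↔Varga (Novak→Task T3 26 min, Varga→Task T1 46 min) adds 3.

Min total: 141 min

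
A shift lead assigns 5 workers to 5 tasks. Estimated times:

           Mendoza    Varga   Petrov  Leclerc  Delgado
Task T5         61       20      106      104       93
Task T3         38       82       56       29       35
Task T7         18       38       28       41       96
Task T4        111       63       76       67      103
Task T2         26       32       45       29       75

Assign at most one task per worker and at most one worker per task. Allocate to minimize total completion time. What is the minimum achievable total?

Minimum total: 176 min

Optimal: Mendoza→Task T2 (26 min), Varga→Task T5 (20 min), Petrov→Task T7 (28 min), Leclerc→Task T4 (67 min), Delgado→Task T3 (35 min) — total 26+20+28+67+35 = 176 min.
Row-greedy (each worker in turn takes its cheapest remaining task) gives 215 min, worse by 39.
Checked against all permutations: 176 min is optimal.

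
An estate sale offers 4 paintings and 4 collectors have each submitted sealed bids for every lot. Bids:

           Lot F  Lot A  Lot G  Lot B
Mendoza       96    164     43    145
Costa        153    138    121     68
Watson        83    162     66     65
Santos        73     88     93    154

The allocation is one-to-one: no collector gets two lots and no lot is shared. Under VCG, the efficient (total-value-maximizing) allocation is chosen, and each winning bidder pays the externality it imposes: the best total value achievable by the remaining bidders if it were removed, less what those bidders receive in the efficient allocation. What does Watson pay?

Efficient allocation: Mendoza→Lot B ($145), Costa→Lot F ($153), Watson→Lot A ($162), Santos→Lot G ($93); total welfare W = $553.
Watson receives Lot A at value $162, so the others get W − 162 = $391.
Without Watson: best allocation of the remaining 3 bidders over all 4 lots is Mendoza→Lot A ($164), Costa→Lot F ($153), Santos→Lot B ($154), total $471.
VCG payment = (others' best without Watson) − (others' welfare with Watson) = 471 − 391 = $80.

Watson pays $80.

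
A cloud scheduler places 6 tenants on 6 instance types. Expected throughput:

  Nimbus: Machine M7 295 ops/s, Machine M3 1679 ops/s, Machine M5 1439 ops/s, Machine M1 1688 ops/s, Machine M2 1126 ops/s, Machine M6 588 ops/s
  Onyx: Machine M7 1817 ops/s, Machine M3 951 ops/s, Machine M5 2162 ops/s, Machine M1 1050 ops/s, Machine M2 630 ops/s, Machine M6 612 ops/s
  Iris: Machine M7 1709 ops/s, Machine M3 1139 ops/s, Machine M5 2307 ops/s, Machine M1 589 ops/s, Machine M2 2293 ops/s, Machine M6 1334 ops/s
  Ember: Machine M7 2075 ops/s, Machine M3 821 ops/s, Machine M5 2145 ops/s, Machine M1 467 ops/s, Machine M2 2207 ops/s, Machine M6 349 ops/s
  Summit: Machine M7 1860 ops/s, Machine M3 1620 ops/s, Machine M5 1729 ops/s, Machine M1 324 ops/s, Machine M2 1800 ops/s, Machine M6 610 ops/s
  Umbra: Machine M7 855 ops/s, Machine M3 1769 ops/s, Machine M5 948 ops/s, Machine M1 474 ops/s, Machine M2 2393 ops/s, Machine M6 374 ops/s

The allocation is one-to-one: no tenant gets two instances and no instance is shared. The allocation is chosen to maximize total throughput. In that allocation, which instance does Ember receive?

Ember receives Machine M7.

Optimal: Nimbus→Machine M1 (1688 ops/s), Onyx→Machine M5 (2162 ops/s), Iris→Machine M6 (1334 ops/s), Ember→Machine M7 (2075 ops/s), Summit→Machine M3 (1620 ops/s), Umbra→Machine M2 (2393 ops/s) — total 1688+2162+1334+2075+1620+2393 = 11272 ops/s.
Max-entry greedy (repeatedly take the single best remaining cell) gives 10695 ops/s, worse by 577.
Swapping Iris↔Onyx (Iris→Machine M5 2307 ops/s, Onyx→Machine M6 612 ops/s) loses 577.
Every other assignment is strictly worse.
Ember's own top instance is Machine M2 (2207 ops/s), but forcing Ember→Machine M2 and reassigning the rest optimally gives only 11020 ops/s — worse by 252.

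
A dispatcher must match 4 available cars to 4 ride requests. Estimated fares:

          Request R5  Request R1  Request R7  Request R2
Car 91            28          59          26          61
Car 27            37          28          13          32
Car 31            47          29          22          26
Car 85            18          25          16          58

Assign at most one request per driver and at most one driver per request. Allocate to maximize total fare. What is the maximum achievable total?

Max total: $177

This is the linear assignment problem.
Optimal: Car 91→Request R1 ($59), Car 27→Request R7 ($13), Car 31→Request R5 ($47), Car 85→Request R2 ($58) — total 59+13+47+58 = $177.
Row-greedy (each driver in turn takes its best remaining request) gives $143, worse by 34.
Next-best assignment: Car 91→Request R1, Car 27→Request R5, Car 31→Request R7, Car 85→Request R2 = $176.
Every other assignment is strictly worse.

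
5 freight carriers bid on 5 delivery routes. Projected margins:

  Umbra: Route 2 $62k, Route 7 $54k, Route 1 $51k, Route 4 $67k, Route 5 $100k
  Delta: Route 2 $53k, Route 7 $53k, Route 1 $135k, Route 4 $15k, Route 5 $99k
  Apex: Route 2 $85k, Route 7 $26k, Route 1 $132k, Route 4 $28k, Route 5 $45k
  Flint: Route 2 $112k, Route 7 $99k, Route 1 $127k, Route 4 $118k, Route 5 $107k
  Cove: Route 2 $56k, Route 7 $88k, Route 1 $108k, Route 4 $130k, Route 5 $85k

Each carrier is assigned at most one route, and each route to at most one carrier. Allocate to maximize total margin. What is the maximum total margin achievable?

This is a one-to-one assignment (maximum-weight bipartite matching).
Optimal: Umbra→Route 5 ($100k), Delta→Route 1 ($135k), Apex→Route 2 ($85k), Flint→Route 7 ($99k), Cove→Route 4 ($130k) — total 100+135+85+99+130 = $549k.
Column-greedy (each route in turn goes to its best remaining carrier) gives $447k, worse by 102.
Next-best assignment: Umbra→Route 7, Delta→Route 5, Apex→Route 1, Flint→Route 2, Cove→Route 4 = $527k.
Swapping Apex↔Umbra (Apex→Route 5 $45k, Umbra→Route 2 $62k) loses 78.

Maximum total: $549k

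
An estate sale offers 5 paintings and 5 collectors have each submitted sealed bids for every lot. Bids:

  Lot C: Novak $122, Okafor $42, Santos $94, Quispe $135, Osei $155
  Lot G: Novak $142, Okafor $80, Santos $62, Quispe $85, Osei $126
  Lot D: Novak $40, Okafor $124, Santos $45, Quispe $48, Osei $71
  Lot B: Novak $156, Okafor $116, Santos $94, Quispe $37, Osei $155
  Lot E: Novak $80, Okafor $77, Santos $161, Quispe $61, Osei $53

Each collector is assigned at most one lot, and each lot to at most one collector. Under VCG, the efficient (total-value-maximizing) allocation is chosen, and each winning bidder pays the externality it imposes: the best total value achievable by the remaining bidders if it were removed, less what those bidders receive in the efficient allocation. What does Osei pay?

Efficient allocation: Novak→Lot G ($142), Okafor→Lot D ($124), Santos→Lot E ($161), Quispe→Lot C ($135), Osei→Lot B ($155); total welfare W = $717.
Osei receives Lot B at value $155, so the others get W − 155 = $562.
Without Osei: best allocation of the remaining 4 bidders over all 5 lots is Novak→Lot B ($156), Okafor→Lot D ($124), Santos→Lot E ($161), Quispe→Lot C ($135), total $576.
VCG payment = (others' best without Osei) − (others' welfare with Osei) = 576 − 562 = $14.

Osei pays $14.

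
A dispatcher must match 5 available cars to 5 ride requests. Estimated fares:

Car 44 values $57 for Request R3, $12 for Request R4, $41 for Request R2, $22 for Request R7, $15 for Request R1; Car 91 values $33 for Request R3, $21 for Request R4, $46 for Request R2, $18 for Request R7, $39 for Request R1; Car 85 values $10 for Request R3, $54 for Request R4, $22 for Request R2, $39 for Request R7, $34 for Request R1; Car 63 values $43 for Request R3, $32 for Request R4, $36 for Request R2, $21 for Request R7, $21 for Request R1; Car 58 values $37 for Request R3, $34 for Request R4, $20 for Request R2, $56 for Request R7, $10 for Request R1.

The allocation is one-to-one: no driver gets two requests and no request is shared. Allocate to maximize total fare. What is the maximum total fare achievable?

Optimal: Car 44→Request R3 ($57), Car 91→Request R1 ($39), Car 85→Request R4 ($54), Car 63→Request R2 ($36), Car 58→Request R7 ($56) — total 57+39+54+36+56 = $242.
Row-greedy (each driver in turn takes its best remaining request) gives $188, worse by 54.
Next-best assignment: Car 44→Request R3, Car 91→Request R2, Car 85→Request R4, Car 63→Request R1, Car 58→Request R7 = $234.
Swapping Car 58↔Car 91 (Car 58→Request R1 $10, Car 91→Request R7 $18) loses 67.

Max total: $242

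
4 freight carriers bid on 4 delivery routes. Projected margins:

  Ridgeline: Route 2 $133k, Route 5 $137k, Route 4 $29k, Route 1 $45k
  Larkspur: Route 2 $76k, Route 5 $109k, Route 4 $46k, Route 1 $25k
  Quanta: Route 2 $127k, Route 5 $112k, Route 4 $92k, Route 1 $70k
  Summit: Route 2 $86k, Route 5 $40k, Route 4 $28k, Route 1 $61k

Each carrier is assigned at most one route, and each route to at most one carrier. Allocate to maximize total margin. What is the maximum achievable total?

Optimal: Ridgeline→Route 2 ($133k), Larkspur→Route 5 ($109k), Quanta→Route 4 ($92k), Summit→Route 1 ($61k) — total 133+109+92+61 = $395k.

Maximum total: $395k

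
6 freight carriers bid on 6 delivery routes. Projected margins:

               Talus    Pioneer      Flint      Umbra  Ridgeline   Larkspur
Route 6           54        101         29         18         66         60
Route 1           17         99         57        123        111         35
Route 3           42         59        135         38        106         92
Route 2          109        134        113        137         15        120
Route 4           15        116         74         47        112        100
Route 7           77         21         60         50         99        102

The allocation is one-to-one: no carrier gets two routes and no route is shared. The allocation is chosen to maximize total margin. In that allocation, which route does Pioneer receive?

Pioneer receives Route 6.

Optimal: Talus→Route 2 ($109k), Pioneer→Route 6 ($101k), Flint→Route 3 ($135k), Umbra→Route 1 ($123k), Ridgeline→Route 4 ($112k), Larkspur→Route 7 ($102k) — total 109+101+135+123+112+102 = $682k.
Row-greedy (each carrier in turn takes its best remaining route) gives $642k, worse by 40.
Next-best assignment: Talus→Route 7, Pioneer→Route 6, Flint→Route 3, Umbra→Route 1, Ridgeline→Route 4, Larkspur→Route 2 = $668k.
Pioneer's own top route is Route 2 ($134k), but forcing Pioneer→Route 2 and reassigning the rest optimally gives only $660k — worse by 22.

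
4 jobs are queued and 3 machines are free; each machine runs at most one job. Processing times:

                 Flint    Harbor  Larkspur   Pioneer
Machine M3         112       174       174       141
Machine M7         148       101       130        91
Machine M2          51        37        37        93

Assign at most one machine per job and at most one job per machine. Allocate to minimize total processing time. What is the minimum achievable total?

Min total: 240 min

This is the linear assignment problem.
Optimal: Flint→Machine M3 (112 min), Pioneer→Machine M7 (91 min), Harbor→Machine M2 (37 min) — total 112+91+37 = 240 min.
Row-greedy (each job in turn takes its cheapest remaining machine) gives 326 min, worse by 86.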